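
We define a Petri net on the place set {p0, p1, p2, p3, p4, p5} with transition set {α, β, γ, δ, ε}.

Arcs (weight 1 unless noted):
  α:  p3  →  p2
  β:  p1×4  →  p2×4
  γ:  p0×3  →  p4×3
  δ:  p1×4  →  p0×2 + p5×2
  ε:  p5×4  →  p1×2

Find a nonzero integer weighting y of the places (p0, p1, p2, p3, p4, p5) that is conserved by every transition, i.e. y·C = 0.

Incidence matrix C (rows=places, cols=transitions):
        α    β    γ    δ    ε
   p0   0    0   -3    2    0
   p1   0   -4    0   -4    2
   p2   1    4    0    0    0
   p3  -1    0    0    0    0
   p4   0    0    3    0    0
   p5   0    0    0    2   -4

Candidate y = [3, 2, 2, 2, 3, 1]; check y·C column-wise:
  col α: 3·0 + 2·0 + 2·1 + 2·-1 + 3·0 + 1·0 = 0
  col β: 3·0 + 2·-4 + 2·4 + 2·0 + 3·0 + 1·0 = 0
  col γ: 3·-3 + 2·0 + 2·0 + 2·0 + 3·3 + 1·0 = 0
  col δ: 3·2 + 2·-4 + 2·0 + 2·0 + 3·0 + 1·2 = 0
  col ε: 3·0 + 2·2 + 2·0 + 2·0 + 3·0 + 1·-4 = 0

y = (p0:3, p1:2, p2:2, p3:2, p4:3, p5:1)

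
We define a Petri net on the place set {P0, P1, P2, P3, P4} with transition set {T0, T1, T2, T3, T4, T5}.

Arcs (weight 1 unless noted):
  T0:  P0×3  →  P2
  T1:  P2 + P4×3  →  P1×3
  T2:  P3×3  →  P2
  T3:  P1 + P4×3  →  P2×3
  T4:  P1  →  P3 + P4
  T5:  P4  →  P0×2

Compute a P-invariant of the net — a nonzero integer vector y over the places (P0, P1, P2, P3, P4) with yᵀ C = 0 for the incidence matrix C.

y = (P0:1, P1:3, P2:3, P3:1, P4:2)

Incidence matrix C (rows=places, cols=transitions):
       T0   T1   T2   T3   T4   T5
   P0  -3    0    0    0    0    2
   P1   0    3    0   -1   -1    0
   P2   1   -1    1    3    0    0
   P3   0    0   -3    0    1    0
   P4   0   -3    0   -3    1   -1

Candidate y = [1, 3, 3, 1, 2]; check y·C column-wise:
  col T0: 1·-3 + 3·0 + 3·1 + 1·0 + 2·0 = 0
  col T1: 1·0 + 3·3 + 3·-1 + 1·0 + 2·-3 = 0
  col T2: 1·0 + 3·0 + 3·1 + 1·-3 + 2·0 = 0
  col T3: 1·0 + 3·-1 + 3·3 + 1·0 + 2·-3 = 0
  col T4: 1·0 + 3·-1 + 3·0 + 1·1 + 2·1 = 0
  col T5: 1·2 + 3·0 + 3·0 + 1·0 + 2·-1 = 0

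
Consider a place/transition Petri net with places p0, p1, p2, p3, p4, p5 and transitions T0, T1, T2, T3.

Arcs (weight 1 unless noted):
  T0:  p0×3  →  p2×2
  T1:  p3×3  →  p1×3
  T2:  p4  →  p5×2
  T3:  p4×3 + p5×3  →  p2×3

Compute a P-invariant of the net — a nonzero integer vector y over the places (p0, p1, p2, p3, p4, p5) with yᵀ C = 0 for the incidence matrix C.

Incidence matrix C (rows=places, cols=transitions):
       T0   T1   T2   T3
   p0  -3    0    0    0
   p1   0    3    0    0
   p2   2    0    0    3
   p3   0   -3    0    0
   p4   0    0   -1   -3
   p5   0    0    2   -3

Candidate y = [0, 1, 0, 1, 0, 0]; check y·C column-wise:
  col T0: 0·-3 + 1·0 + 0·2 + 1·0 = 0
  col T1: 1·3 + 1·-3 = 0
  col T2: 1·0 + 1·0 + 0·-1 + 0·2 = 0
  col T3: 1·0 + 0·3 + 1·0 + 0·-3 + 0·-3 = 0

y = (p0:0, p1:1, p2:0, p3:1, p4:0, p5:0)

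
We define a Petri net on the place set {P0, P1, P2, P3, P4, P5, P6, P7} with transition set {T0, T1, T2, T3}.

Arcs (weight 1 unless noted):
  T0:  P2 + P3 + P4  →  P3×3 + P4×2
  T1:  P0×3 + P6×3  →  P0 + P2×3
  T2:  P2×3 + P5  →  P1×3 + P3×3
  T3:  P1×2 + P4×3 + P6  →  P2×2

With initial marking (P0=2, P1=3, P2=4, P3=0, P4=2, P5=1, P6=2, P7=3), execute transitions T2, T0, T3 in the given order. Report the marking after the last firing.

step 1: fire T2:  (P0=2, P1=3, P2=4, P3=0, P4=2, P5=1, P6=2, P7=3) → (P0=2, P1=6, P2=1, P3=3, P4=2, P5=0, P6=2, P7=3)
step 2: fire T0:  (P0=2, P1=6, P2=1, P3=3, P4=2, P5=0, P6=2, P7=3) → (P0=2, P1=6, P2=0, P3=5, P4=3, P5=0, P6=2, P7=3)
step 3: fire T3:  (P0=2, P1=6, P2=0, P3=5, P4=3, P5=0, P6=2, P7=3) → (P0=2, P1=4, P2=2, P3=5, P4=0, P5=0, P6=1, P7=3)

(P0=2, P1=4, P2=2, P3=5, P4=0, P5=0, P6=1, P7=3)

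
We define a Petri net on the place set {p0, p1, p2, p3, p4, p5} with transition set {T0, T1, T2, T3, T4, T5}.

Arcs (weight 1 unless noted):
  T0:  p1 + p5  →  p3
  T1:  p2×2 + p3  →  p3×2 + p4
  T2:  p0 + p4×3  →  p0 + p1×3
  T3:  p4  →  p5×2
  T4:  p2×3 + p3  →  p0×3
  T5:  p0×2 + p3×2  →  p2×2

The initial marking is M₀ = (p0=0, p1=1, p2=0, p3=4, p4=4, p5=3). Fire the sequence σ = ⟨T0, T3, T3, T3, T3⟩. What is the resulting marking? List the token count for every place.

(p0=0, p1=0, p2=0, p3=5, p4=0, p5=10)

step 1: fire T0:  (p0=0, p1=1, p2=0, p3=4, p4=4, p5=3) → (p0=0, p1=0, p2=0, p3=5, p4=4, p5=2)
step 2: fire T3:  (p0=0, p1=0, p2=0, p3=5, p4=4, p5=2) → (p0=0, p1=0, p2=0, p3=5, p4=3, p5=4)
step 3: fire T3:  (p0=0, p1=0, p2=0, p3=5, p4=3, p5=4) → (p0=0, p1=0, p2=0, p3=5, p4=2, p5=6)
step 4: fire T3:  (p0=0, p1=0, p2=0, p3=5, p4=2, p5=6) → (p0=0, p1=0, p2=0, p3=5, p4=1, p5=8)
step 5: fire T3:  (p0=0, p1=0, p2=0, p3=5, p4=1, p5=8) → (p0=0, p1=0, p2=0, p3=5, p4=0, p5=10)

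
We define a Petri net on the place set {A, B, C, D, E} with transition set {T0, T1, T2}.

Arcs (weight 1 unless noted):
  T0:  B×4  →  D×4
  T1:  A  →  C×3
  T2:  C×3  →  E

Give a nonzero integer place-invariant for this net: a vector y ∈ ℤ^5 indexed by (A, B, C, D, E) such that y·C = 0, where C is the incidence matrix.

Incidence matrix C (rows=places, cols=transitions):
       T0   T1   T2
    A   0   -1    0
    B  -4    0    0
    C   0    3   -3
    D   4    0    0
    E   0    0    1

Candidate y = [0, 1, 0, 1, 0]; check y·C column-wise:
  col T0: 1·-4 + 1·4 = 0
  col T1: 0·-1 + 1·0 + 0·3 + 1·0 = 0
  col T2: 1·0 + 0·-3 + 1·0 + 0·1 = 0

y = (A:0, B:1, C:0, D:1, E:0)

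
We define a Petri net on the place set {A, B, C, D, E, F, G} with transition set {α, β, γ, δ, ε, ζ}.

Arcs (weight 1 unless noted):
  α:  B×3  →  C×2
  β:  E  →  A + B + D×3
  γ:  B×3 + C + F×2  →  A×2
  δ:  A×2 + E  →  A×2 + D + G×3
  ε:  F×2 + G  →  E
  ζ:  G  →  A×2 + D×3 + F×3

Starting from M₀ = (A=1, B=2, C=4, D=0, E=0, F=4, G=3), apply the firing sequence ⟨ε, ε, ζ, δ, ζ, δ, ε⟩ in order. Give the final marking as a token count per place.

step 1: fire ε:  (A=1, B=2, C=4, D=0, E=0, F=4, G=3) → (A=1, B=2, C=4, D=0, E=1, F=2, G=2)
step 2: fire ε:  (A=1, B=2, C=4, D=0, E=1, F=2, G=2) → (A=1, B=2, C=4, D=0, E=2, F=0, G=1)
step 3: fire ζ:  (A=1, B=2, C=4, D=0, E=2, F=0, G=1) → (A=3, B=2, C=4, D=3, E=2, F=3, G=0)
step 4: fire δ:  (A=3, B=2, C=4, D=3, E=2, F=3, G=0) → (A=3, B=2, C=4, D=4, E=1, F=3, G=3)
step 5: fire ζ:  (A=3, B=2, C=4, D=4, E=1, F=3, G=3) → (A=5, B=2, C=4, D=7, E=1, F=6, G=2)
step 6: fire δ:  (A=5, B=2, C=4, D=7, E=1, F=6, G=2) → (A=5, B=2, C=4, D=8, E=0, F=6, G=5)
step 7: fire ε:  (A=5, B=2, C=4, D=8, E=0, F=6, G=5) → (A=5, B=2, C=4, D=8, E=1, F=4, G=4)

(A=5, B=2, C=4, D=8, E=1, F=4, G=4)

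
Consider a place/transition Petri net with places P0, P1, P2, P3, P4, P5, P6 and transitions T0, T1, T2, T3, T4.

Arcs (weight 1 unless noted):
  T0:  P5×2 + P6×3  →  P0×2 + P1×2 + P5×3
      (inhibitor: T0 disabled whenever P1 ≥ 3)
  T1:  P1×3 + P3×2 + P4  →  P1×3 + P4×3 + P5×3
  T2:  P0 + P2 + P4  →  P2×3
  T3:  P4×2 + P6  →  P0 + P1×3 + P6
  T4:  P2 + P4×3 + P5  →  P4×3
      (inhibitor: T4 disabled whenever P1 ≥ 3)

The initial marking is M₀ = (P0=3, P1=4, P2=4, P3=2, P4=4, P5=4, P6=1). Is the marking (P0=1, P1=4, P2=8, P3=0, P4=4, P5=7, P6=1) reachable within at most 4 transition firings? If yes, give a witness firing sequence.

YES — reachable via ⟨T1, T2, T2⟩ (3 firings)

step 1: fire T1:  (P0=3, P1=4, P2=4, P3=2, P4=4, P5=4, P6=1) → (P0=3, P1=4, P2=4, P3=0, P4=6, P5=7, P6=1)
step 2: fire T2:  (P0=3, P1=4, P2=4, P3=0, P4=6, P5=7, P6=1) → (P0=2, P1=4, P2=6, P3=0, P4=5, P5=7, P6=1)
step 3: fire T2:  (P0=2, P1=4, P2=6, P3=0, P4=5, P5=7, P6=1) → (P0=1, P1=4, P2=8, P3=0, P4=4, P5=7, P6=1)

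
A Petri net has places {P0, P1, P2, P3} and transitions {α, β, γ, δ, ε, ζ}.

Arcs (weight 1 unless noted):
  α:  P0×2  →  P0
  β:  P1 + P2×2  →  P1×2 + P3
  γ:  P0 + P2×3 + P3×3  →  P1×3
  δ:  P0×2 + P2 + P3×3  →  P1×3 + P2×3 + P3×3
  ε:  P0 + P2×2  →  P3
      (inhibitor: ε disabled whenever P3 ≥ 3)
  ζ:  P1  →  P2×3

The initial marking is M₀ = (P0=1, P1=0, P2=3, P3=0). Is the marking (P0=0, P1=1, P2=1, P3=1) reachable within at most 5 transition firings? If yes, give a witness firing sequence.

depth 0: 1 marking
depth 1: 2 markings reached so far
depth 2: 2 markings reached so far
(frontier empty at depth 2; search complete)
target is not among the 2 markings reachable within 5 steps

NO — not reachable within 5 firings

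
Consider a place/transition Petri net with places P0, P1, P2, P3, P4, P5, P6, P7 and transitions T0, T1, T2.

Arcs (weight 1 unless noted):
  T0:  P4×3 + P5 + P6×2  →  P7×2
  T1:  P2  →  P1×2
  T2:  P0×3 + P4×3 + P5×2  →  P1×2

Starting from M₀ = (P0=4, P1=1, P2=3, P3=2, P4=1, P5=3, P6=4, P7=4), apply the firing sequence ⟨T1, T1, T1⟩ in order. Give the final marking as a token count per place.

(P0=4, P1=7, P2=0, P3=2, P4=1, P5=3, P6=4, P7=4)

step 1: fire T1:  (P0=4, P1=1, P2=3, P3=2, P4=1, P5=3, P6=4, P7=4) → (P0=4, P1=3, P2=2, P3=2, P4=1, P5=3, P6=4, P7=4)
step 2: fire T1:  (P0=4, P1=3, P2=2, P3=2, P4=1, P5=3, P6=4, P7=4) → (P0=4, P1=5, P2=1, P3=2, P4=1, P5=3, P6=4, P7=4)
step 3: fire T1:  (P0=4, P1=5, P2=1, P3=2, P4=1, P5=3, P6=4, P7=4) → (P0=4, P1=7, P2=0, P3=2, P4=1, P5=3, P6=4, P7=4)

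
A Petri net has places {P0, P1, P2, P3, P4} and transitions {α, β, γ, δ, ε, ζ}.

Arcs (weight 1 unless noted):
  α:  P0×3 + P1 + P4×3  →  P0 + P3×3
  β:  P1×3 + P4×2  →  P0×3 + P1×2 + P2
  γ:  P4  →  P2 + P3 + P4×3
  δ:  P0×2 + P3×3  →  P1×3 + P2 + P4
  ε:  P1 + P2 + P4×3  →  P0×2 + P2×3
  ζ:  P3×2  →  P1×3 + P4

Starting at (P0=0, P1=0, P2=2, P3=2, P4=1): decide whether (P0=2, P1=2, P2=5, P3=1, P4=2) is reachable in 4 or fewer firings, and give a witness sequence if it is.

NO — not reachable within 4 firings

depth 0: 1 marking
depth 1: 3 markings reached so far
depth 2: 6 markings reached so far
depth 3: 10 markings reached so far
depth 4: 15 markings reached so far
target is not among the 15 markings reachable within 4 steps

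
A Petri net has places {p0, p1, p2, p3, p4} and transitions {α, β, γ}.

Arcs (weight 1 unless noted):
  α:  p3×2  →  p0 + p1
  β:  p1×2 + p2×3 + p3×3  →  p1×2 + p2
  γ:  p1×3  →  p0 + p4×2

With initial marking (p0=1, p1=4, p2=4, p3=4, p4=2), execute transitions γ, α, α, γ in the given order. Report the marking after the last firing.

step 1: fire γ:  (p0=1, p1=4, p2=4, p3=4, p4=2) → (p0=2, p1=1, p2=4, p3=4, p4=4)
step 2: fire α:  (p0=2, p1=1, p2=4, p3=4, p4=4) → (p0=3, p1=2, p2=4, p3=2, p4=4)
step 3: fire α:  (p0=3, p1=2, p2=4, p3=2, p4=4) → (p0=4, p1=3, p2=4, p3=0, p4=4)
step 4: fire γ:  (p0=4, p1=3, p2=4, p3=0, p4=4) → (p0=5, p1=0, p2=4, p3=0, p4=6)

(p0=5, p1=0, p2=4, p3=0, p4=6)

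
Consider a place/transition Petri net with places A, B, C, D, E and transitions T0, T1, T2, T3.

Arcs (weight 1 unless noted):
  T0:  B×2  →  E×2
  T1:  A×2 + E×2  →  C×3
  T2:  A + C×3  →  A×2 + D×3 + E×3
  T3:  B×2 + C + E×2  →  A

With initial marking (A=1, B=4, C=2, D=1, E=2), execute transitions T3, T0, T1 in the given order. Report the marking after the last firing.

step 1: fire T3:  (A=1, B=4, C=2, D=1, E=2) → (A=2, B=2, C=1, D=1, E=0)
step 2: fire T0:  (A=2, B=2, C=1, D=1, E=0) → (A=2, B=0, C=1, D=1, E=2)
step 3: fire T1:  (A=2, B=0, C=1, D=1, E=2) → (A=0, B=0, C=4, D=1, E=0)

(A=0, B=0, C=4, D=1, E=0)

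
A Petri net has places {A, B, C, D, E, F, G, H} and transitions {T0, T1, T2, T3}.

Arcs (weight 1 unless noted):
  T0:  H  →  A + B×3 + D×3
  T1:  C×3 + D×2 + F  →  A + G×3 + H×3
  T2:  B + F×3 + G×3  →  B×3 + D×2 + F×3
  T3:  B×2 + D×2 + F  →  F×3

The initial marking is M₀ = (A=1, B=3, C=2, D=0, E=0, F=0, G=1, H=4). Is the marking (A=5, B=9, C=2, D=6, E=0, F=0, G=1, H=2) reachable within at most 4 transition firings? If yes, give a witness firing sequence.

depth 0: 1 marking
depth 1: 2 markings reached so far
depth 2: 3 markings reached so far
depth 3: 4 markings reached so far
depth 4: 5 markings reached so far
target is not among the 5 markings reachable within 4 steps

NO — not reachable within 4 firings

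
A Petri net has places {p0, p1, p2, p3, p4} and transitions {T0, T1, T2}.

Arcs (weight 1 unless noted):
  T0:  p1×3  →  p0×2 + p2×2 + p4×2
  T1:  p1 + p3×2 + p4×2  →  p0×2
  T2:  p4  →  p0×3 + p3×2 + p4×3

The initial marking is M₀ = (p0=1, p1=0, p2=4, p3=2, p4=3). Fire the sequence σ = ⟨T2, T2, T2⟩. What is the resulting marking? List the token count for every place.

(p0=10, p1=0, p2=4, p3=8, p4=9)

step 1: fire T2:  (p0=1, p1=0, p2=4, p3=2, p4=3) → (p0=4, p1=0, p2=4, p3=4, p4=5)
step 2: fire T2:  (p0=4, p1=0, p2=4, p3=4, p4=5) → (p0=7, p1=0, p2=4, p3=6, p4=7)
step 3: fire T2:  (p0=7, p1=0, p2=4, p3=6, p4=7) → (p0=10, p1=0, p2=4, p3=8, p4=9)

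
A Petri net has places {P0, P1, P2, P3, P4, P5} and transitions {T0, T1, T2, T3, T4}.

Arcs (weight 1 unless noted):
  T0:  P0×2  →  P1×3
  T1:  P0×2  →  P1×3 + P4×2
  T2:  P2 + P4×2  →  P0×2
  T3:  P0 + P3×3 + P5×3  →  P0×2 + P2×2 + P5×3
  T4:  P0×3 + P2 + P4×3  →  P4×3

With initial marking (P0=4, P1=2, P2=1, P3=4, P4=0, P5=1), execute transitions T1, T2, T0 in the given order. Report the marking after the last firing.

step 1: fire T1:  (P0=4, P1=2, P2=1, P3=4, P4=0, P5=1) → (P0=2, P1=5, P2=1, P3=4, P4=2, P5=1)
step 2: fire T2:  (P0=2, P1=5, P2=1, P3=4, P4=2, P5=1) → (P0=4, P1=5, P2=0, P3=4, P4=0, P5=1)
step 3: fire T0:  (P0=4, P1=5, P2=0, P3=4, P4=0, P5=1) → (P0=2, P1=8, P2=0, P3=4, P4=0, P5=1)

(P0=2, P1=8, P2=0, P3=4, P4=0, P5=1)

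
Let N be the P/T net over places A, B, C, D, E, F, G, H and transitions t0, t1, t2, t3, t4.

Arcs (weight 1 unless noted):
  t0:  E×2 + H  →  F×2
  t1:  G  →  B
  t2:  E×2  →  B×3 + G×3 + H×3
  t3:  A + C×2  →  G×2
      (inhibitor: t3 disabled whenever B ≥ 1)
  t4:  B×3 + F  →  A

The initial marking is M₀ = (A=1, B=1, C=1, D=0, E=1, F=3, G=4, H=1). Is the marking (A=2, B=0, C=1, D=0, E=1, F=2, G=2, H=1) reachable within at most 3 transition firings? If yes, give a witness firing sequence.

step 1: fire t1:  (A=1, B=1, C=1, D=0, E=1, F=3, G=4, H=1) → (A=1, B=2, C=1, D=0, E=1, F=3, G=3, H=1)
step 2: fire t1:  (A=1, B=2, C=1, D=0, E=1, F=3, G=3, H=1) → (A=1, B=3, C=1, D=0, E=1, F=3, G=2, H=1)
step 3: fire t4:  (A=1, B=3, C=1, D=0, E=1, F=3, G=2, H=1) → (A=2, B=0, C=1, D=0, E=1, F=2, G=2, H=1)

YES — reachable via ⟨t1, t1, t4⟩ (3 firings)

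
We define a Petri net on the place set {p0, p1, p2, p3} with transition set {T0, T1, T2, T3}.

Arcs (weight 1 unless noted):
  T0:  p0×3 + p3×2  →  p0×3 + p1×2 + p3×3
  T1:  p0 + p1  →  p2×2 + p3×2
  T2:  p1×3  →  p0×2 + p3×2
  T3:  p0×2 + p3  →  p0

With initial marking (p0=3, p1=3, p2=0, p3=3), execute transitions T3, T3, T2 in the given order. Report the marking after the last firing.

(p0=3, p1=0, p2=0, p3=3)

step 1: fire T3:  (p0=3, p1=3, p2=0, p3=3) → (p0=2, p1=3, p2=0, p3=2)
step 2: fire T3:  (p0=2, p1=3, p2=0, p3=2) → (p0=1, p1=3, p2=0, p3=1)
step 3: fire T2:  (p0=1, p1=3, p2=0, p3=1) → (p0=3, p1=0, p2=0, p3=3)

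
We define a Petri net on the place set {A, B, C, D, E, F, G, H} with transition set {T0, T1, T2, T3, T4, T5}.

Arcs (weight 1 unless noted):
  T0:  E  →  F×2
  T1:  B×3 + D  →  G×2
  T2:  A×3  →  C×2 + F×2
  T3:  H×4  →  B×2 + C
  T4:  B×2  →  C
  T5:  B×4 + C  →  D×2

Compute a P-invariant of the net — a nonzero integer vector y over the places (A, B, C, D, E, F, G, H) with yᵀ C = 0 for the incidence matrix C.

Incidence matrix C (rows=places, cols=transitions):
       T0   T1   T2   T3   T4   T5
    A   0    0   -3    0    0    0
    B   0   -3    0    2   -2   -4
    C   0    0    2    1    1   -1
    D   0   -1    0    0    0    2
    E  -1    0    0    0    0    0
    F   2    0    2    0    0    0
    G   0    2    0    0    0    0
    H   0    0    0   -4    0    0

Candidate y = [2, 0, 0, 0, 6, 3, 0, 0]; check y·C column-wise:
  col T0: 2·0 + 6·-1 + 3·2 = 0
  col T1: 2·0 + 0·-3 + 0·-1 + 6·0 + 3·0 + 0·2 = 0
  col T2: 2·-3 + 0·2 + 6·0 + 3·2 = 0
  col T3: 2·0 + 0·2 + 0·1 + 6·0 + 3·0 + 0·-4 = 0
  col T4: 2·0 + 0·-2 + 0·1 + 6·0 + 3·0 = 0
  col T5: 2·0 + 0·-4 + 0·-1 + 0·2 + 6·0 + 3·0 = 0

y = (A:2, B:0, C:0, D:0, E:6, F:3, G:0, H:0)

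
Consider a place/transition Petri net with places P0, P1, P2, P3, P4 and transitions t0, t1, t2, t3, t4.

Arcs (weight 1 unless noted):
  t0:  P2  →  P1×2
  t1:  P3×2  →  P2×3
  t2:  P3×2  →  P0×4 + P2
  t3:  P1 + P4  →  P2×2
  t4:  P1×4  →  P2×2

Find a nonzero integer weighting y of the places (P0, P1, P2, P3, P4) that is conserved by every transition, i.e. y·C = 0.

y = (P0:1, P1:1, P2:2, P3:3, P4:3)

Incidence matrix C (rows=places, cols=transitions):
       t0   t1   t2   t3   t4
   P0   0    0    4    0    0
   P1   2    0    0   -1   -4
   P2  -1    3    1    2    2
   P3   0   -2   -2    0    0
   P4   0    0    0   -1    0

Candidate y = [1, 1, 2, 3, 3]; check y·C column-wise:
  col t0: 1·0 + 1·2 + 2·-1 + 3·0 + 3·0 = 0
  col t1: 1·0 + 1·0 + 2·3 + 3·-2 + 3·0 = 0
  col t2: 1·4 + 1·0 + 2·1 + 3·-2 + 3·0 = 0
  col t3: 1·0 + 1·-1 + 2·2 + 3·0 + 3·-1 = 0
  col t4: 1·0 + 1·-4 + 2·2 + 3·0 + 3·0 = 0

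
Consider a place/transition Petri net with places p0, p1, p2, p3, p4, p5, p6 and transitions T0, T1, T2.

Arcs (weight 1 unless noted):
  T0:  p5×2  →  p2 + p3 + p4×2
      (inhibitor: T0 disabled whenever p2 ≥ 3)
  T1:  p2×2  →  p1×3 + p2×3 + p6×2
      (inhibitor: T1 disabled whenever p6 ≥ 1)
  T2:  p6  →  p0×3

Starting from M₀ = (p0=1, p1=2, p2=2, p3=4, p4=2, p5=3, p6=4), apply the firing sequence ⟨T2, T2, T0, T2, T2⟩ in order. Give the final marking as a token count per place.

(p0=13, p1=2, p2=3, p3=5, p4=4, p5=1, p6=0)

step 1: fire T2:  (p0=1, p1=2, p2=2, p3=4, p4=2, p5=3, p6=4) → (p0=4, p1=2, p2=2, p3=4, p4=2, p5=3, p6=3)
step 2: fire T2:  (p0=4, p1=2, p2=2, p3=4, p4=2, p5=3, p6=3) → (p0=7, p1=2, p2=2, p3=4, p4=2, p5=3, p6=2)
step 3: fire T0:  (p0=7, p1=2, p2=2, p3=4, p4=2, p5=3, p6=2) → (p0=7, p1=2, p2=3, p3=5, p4=4, p5=1, p6=2)
step 4: fire T2:  (p0=7, p1=2, p2=3, p3=5, p4=4, p5=1, p6=2) → (p0=10, p1=2, p2=3, p3=5, p4=4, p5=1, p6=1)
step 5: fire T2:  (p0=10, p1=2, p2=3, p3=5, p4=4, p5=1, p6=1) → (p0=13, p1=2, p2=3, p3=5, p4=4, p5=1, p6=0)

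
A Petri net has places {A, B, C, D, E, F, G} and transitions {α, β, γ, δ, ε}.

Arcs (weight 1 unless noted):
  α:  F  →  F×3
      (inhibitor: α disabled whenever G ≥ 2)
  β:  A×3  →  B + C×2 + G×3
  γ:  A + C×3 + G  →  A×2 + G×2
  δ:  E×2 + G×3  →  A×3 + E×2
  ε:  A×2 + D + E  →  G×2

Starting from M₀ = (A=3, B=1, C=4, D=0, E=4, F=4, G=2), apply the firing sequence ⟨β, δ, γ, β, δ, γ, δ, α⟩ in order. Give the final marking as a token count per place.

(A=8, B=3, C=2, D=0, E=4, F=6, G=1)

step 1: fire β:  (A=3, B=1, C=4, D=0, E=4, F=4, G=2) → (A=0, B=2, C=6, D=0, E=4, F=4, G=5)
step 2: fire δ:  (A=0, B=2, C=6, D=0, E=4, F=4, G=5) → (A=3, B=2, C=6, D=0, E=4, F=4, G=2)
step 3: fire γ:  (A=3, B=2, C=6, D=0, E=4, F=4, G=2) → (A=4, B=2, C=3, D=0, E=4, F=4, G=3)
step 4: fire β:  (A=4, B=2, C=3, D=0, E=4, F=4, G=3) → (A=1, B=3, C=5, D=0, E=4, F=4, G=6)
step 5: fire δ:  (A=1, B=3, C=5, D=0, E=4, F=4, G=6) → (A=4, B=3, C=5, D=0, E=4, F=4, G=3)
step 6: fire γ:  (A=4, B=3, C=5, D=0, E=4, F=4, G=3) → (A=5, B=3, C=2, D=0, E=4, F=4, G=4)
step 7: fire δ:  (A=5, B=3, C=2, D=0, E=4, F=4, G=4) → (A=8, B=3, C=2, D=0, E=4, F=4, G=1)
step 8: fire α:  (A=8, B=3, C=2, D=0, E=4, F=4, G=1) → (A=8, B=3, C=2, D=0, E=4, F=6, G=1)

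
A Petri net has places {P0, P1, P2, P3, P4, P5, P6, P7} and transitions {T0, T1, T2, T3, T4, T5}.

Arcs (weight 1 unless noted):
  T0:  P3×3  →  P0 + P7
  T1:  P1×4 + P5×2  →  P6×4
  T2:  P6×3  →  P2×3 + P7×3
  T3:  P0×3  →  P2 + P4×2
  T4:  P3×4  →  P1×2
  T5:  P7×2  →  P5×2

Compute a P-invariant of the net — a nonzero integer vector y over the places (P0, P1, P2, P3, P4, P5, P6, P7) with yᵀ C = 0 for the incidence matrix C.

Incidence matrix C (rows=places, cols=transitions):
       T0   T1   T2   T3   T4   T5
   P0   1    0    0   -3    0    0
   P1   0   -4    0    0    2    0
   P2   0    0    3    1    0    0
   P3  -3    0    0    0   -4    0
   P4   0    0    0    2    0    0
   P5   0   -2    0    0    0    2
   P6   0    4   -3    0    0    0
   P7   1    0    3    0    0   -2

Candidate y = [6, 4, 4, 2, 7, 0, 4, 0]; check y·C column-wise:
  col T0: 6·1 + 4·0 + 4·0 + 2·-3 + 7·0 + 4·0 + 0·1 = 0
  col T1: 6·0 + 4·-4 + 4·0 + 2·0 + 7·0 + 0·-2 + 4·4 = 0
  col T2: 6·0 + 4·0 + 4·3 + 2·0 + 7·0 + 4·-3 + 0·3 = 0
  col T3: 6·-3 + 4·0 + 4·1 + 2·0 + 7·2 + 4·0 = 0
  col T4: 6·0 + 4·2 + 4·0 + 2·-4 + 7·0 + 4·0 = 0
  col T5: 6·0 + 4·0 + 4·0 + 2·0 + 7·0 + 0·2 + 4·0 + 0·-2 = 0

y = (P0:6, P1:4, P2:4, P3:2, P4:7, P5:0, P6:4, P7:0)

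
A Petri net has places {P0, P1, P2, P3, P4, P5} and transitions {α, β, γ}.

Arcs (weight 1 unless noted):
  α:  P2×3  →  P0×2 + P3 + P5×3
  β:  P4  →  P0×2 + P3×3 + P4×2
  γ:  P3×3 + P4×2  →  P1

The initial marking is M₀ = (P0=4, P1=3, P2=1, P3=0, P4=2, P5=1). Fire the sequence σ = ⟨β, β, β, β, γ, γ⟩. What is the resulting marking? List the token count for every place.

step 1: fire β:  (P0=4, P1=3, P2=1, P3=0, P4=2, P5=1) → (P0=6, P1=3, P2=1, P3=3, P4=3, P5=1)
step 2: fire β:  (P0=6, P1=3, P2=1, P3=3, P4=3, P5=1) → (P0=8, P1=3, P2=1, P3=6, P4=4, P5=1)
step 3: fire β:  (P0=8, P1=3, P2=1, P3=6, P4=4, P5=1) → (P0=10, P1=3, P2=1, P3=9, P4=5, P5=1)
step 4: fire β:  (P0=10, P1=3, P2=1, P3=9, P4=5, P5=1) → (P0=12, P1=3, P2=1, P3=12, P4=6, P5=1)
step 5: fire γ:  (P0=12, P1=3, P2=1, P3=12, P4=6, P5=1) → (P0=12, P1=4, P2=1, P3=9, P4=4, P5=1)
step 6: fire γ:  (P0=12, P1=4, P2=1, P3=9, P4=4, P5=1) → (P0=12, P1=5, P2=1, P3=6, P4=2, P5=1)

(P0=12, P1=5, P2=1, P3=6, P4=2, P5=1)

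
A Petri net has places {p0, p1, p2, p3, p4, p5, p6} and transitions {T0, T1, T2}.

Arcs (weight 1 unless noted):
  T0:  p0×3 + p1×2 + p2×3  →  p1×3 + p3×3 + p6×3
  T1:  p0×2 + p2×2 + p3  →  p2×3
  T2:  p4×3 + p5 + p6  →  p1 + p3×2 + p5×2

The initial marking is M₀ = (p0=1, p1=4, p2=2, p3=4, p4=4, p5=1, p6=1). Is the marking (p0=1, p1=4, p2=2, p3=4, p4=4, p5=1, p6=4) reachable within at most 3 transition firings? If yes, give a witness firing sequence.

NO — not reachable within 3 firings

depth 0: 1 marking
depth 1: 2 markings reached so far
depth 2: 2 markings reached so far
(frontier empty at depth 2; search complete)
target is not among the 2 markings reachable within 3 steps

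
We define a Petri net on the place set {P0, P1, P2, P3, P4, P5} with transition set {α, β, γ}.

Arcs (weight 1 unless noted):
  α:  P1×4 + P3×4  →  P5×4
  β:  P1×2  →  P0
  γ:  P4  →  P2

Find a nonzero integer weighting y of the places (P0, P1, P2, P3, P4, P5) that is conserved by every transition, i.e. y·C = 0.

Incidence matrix C (rows=places, cols=transitions):
        α    β    γ
   P0   0    1    0
   P1  -4   -2    0
   P2   0    0    1
   P3  -4    0    0
   P4   0    0   -1
   P5   4    0    0

Candidate y = [2, 1, 0, -1, 0, 0]; check y·C column-wise:
  col α: 2·0 + 1·-4 + -1·-4 + 0·4 = 0
  col β: 2·1 + 1·-2 + -1·0 = 0
  col γ: 2·0 + 1·0 + 0·1 + -1·0 + 0·-1 = 0

y = (P0:2, P1:1, P2:0, P3:-1, P4:0, P5:0)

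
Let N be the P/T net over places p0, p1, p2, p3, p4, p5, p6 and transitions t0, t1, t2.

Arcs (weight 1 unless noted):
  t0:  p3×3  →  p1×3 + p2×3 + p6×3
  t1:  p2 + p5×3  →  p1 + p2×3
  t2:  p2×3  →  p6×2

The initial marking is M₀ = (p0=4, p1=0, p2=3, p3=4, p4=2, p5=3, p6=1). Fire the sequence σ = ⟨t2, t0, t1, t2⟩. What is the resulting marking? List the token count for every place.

step 1: fire t2:  (p0=4, p1=0, p2=3, p3=4, p4=2, p5=3, p6=1) → (p0=4, p1=0, p2=0, p3=4, p4=2, p5=3, p6=3)
step 2: fire t0:  (p0=4, p1=0, p2=0, p3=4, p4=2, p5=3, p6=3) → (p0=4, p1=3, p2=3, p3=1, p4=2, p5=3, p6=6)
step 3: fire t1:  (p0=4, p1=3, p2=3, p3=1, p4=2, p5=3, p6=6) → (p0=4, p1=4, p2=5, p3=1, p4=2, p5=0, p6=6)
step 4: fire t2:  (p0=4, p1=4, p2=5, p3=1, p4=2, p5=0, p6=6) → (p0=4, p1=4, p2=2, p3=1, p4=2, p5=0, p6=8)

(p0=4, p1=4, p2=2, p3=1, p4=2, p5=0, p6=8)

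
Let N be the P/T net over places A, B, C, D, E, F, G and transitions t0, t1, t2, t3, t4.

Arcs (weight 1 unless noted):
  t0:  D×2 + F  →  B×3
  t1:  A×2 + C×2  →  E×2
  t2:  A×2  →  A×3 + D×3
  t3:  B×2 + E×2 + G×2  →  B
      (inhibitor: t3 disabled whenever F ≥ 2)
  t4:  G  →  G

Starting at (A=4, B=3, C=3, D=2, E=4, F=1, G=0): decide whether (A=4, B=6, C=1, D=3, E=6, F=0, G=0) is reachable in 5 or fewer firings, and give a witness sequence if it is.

NO — not reachable within 5 firings

depth 0: 1 marking
depth 1: 4 markings reached so far
depth 2: 8 markings reached so far
depth 3: 12 markings reached so far
depth 4: 16 markings reached so far
depth 5: 20 markings reached so far
target is not among the 20 markings reachable within 5 steps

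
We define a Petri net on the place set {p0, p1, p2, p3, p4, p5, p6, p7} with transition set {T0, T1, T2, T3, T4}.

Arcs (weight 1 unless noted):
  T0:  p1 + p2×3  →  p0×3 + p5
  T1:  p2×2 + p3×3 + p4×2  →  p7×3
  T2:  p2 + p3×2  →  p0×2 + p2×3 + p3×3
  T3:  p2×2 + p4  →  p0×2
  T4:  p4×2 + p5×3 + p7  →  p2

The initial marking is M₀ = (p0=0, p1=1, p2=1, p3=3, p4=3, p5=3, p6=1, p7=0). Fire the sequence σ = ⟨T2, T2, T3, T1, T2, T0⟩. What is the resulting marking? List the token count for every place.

(p0=11, p1=0, p2=0, p3=3, p4=0, p5=4, p6=1, p7=3)

step 1: fire T2:  (p0=0, p1=1, p2=1, p3=3, p4=3, p5=3, p6=1, p7=0) → (p0=2, p1=1, p2=3, p3=4, p4=3, p5=3, p6=1, p7=0)
step 2: fire T2:  (p0=2, p1=1, p2=3, p3=4, p4=3, p5=3, p6=1, p7=0) → (p0=4, p1=1, p2=5, p3=5, p4=3, p5=3, p6=1, p7=0)
step 3: fire T3:  (p0=4, p1=1, p2=5, p3=5, p4=3, p5=3, p6=1, p7=0) → (p0=6, p1=1, p2=3, p3=5, p4=2, p5=3, p6=1, p7=0)
step 4: fire T1:  (p0=6, p1=1, p2=3, p3=5, p4=2, p5=3, p6=1, p7=0) → (p0=6, p1=1, p2=1, p3=2, p4=0, p5=3, p6=1, p7=3)
step 5: fire T2:  (p0=6, p1=1, p2=1, p3=2, p4=0, p5=3, p6=1, p7=3) → (p0=8, p1=1, p2=3, p3=3, p4=0, p5=3, p6=1, p7=3)
step 6: fire T0:  (p0=8, p1=1, p2=3, p3=3, p4=0, p5=3, p6=1, p7=3) → (p0=11, p1=0, p2=0, p3=3, p4=0, p5=4, p6=1, p7=3)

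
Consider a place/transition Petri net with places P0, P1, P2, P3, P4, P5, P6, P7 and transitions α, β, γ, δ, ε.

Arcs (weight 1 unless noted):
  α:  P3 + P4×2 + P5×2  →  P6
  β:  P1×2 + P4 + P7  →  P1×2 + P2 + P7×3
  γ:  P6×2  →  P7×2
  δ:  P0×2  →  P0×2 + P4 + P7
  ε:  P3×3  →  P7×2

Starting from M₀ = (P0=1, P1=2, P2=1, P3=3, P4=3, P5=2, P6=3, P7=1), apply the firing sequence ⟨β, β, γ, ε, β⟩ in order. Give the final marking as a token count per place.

(P0=1, P1=2, P2=4, P3=0, P4=0, P5=2, P6=1, P7=11)

step 1: fire β:  (P0=1, P1=2, P2=1, P3=3, P4=3, P5=2, P6=3, P7=1) → (P0=1, P1=2, P2=2, P3=3, P4=2, P5=2, P6=3, P7=3)
step 2: fire β:  (P0=1, P1=2, P2=2, P3=3, P4=2, P5=2, P6=3, P7=3) → (P0=1, P1=2, P2=3, P3=3, P4=1, P5=2, P6=3, P7=5)
step 3: fire γ:  (P0=1, P1=2, P2=3, P3=3, P4=1, P5=2, P6=3, P7=5) → (P0=1, P1=2, P2=3, P3=3, P4=1, P5=2, P6=1, P7=7)
step 4: fire ε:  (P0=1, P1=2, P2=3, P3=3, P4=1, P5=2, P6=1, P7=7) → (P0=1, P1=2, P2=3, P3=0, P4=1, P5=2, P6=1, P7=9)
step 5: fire β:  (P0=1, P1=2, P2=3, P3=0, P4=1, P5=2, P6=1, P7=9) → (P0=1, P1=2, P2=4, P3=0, P4=0, P5=2, P6=1, P7=11)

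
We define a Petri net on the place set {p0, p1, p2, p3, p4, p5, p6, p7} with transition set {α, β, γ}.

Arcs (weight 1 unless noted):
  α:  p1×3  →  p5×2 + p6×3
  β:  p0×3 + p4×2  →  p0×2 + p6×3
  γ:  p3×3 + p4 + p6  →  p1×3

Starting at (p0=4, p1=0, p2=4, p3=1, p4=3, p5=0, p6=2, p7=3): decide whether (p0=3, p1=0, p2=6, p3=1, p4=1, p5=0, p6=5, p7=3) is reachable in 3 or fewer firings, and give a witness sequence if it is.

NO — not reachable within 3 firings

depth 0: 1 marking
depth 1: 2 markings reached so far
depth 2: 2 markings reached so far
(frontier empty at depth 2; search complete)
target is not among the 2 markings reachable within 3 steps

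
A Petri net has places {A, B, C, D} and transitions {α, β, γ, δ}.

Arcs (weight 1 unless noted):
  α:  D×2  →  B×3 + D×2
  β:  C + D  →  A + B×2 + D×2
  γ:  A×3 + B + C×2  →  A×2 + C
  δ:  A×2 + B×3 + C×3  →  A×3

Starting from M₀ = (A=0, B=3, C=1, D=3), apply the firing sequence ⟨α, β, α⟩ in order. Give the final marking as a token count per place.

step 1: fire α:  (A=0, B=3, C=1, D=3) → (A=0, B=6, C=1, D=3)
step 2: fire β:  (A=0, B=6, C=1, D=3) → (A=1, B=8, C=0, D=4)
step 3: fire α:  (A=1, B=8, C=0, D=4) → (A=1, B=11, C=0, D=4)

(A=1, B=11, C=0, D=4)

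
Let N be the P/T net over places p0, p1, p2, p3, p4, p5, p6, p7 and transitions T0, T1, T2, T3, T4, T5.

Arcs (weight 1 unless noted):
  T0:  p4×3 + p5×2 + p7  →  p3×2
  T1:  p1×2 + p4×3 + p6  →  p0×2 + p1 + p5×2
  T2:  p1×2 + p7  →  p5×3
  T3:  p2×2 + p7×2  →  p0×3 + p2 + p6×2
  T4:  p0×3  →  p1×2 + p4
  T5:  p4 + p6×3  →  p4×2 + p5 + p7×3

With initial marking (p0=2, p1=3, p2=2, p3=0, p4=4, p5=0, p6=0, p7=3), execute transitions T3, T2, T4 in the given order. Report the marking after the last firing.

step 1: fire T3:  (p0=2, p1=3, p2=2, p3=0, p4=4, p5=0, p6=0, p7=3) → (p0=5, p1=3, p2=1, p3=0, p4=4, p5=0, p6=2, p7=1)
step 2: fire T2:  (p0=5, p1=3, p2=1, p3=0, p4=4, p5=0, p6=2, p7=1) → (p0=5, p1=1, p2=1, p3=0, p4=4, p5=3, p6=2, p7=0)
step 3: fire T4:  (p0=5, p1=1, p2=1, p3=0, p4=4, p5=3, p6=2, p7=0) → (p0=2, p1=3, p2=1, p3=0, p4=5, p5=3, p6=2, p7=0)

(p0=2, p1=3, p2=1, p3=0, p4=5, p5=3, p6=2, p7=0)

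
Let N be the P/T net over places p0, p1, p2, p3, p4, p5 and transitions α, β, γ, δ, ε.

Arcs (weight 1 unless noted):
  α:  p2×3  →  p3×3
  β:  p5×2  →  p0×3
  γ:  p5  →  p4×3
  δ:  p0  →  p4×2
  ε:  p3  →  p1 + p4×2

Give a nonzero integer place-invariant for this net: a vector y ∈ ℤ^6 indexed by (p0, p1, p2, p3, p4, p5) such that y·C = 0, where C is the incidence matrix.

Incidence matrix C (rows=places, cols=transitions):
        α    β    γ    δ    ε
   p0   0    3    0   -1    0
   p1   0    0    0    0    1
   p2  -3    0    0    0    0
   p3   3    0    0    0   -1
   p4   0    0    3    2    2
   p5   0   -2   -1    0    0

Candidate y = [0, 1, 1, 1, 0, 0]; check y·C column-wise:
  col α: 1·0 + 1·-3 + 1·3 = 0
  col β: 0·3 + 1·0 + 1·0 + 1·0 + 0·-2 = 0
  col γ: 1·0 + 1·0 + 1·0 + 0·3 + 0·-1 = 0
  col δ: 0·-1 + 1·0 + 1·0 + 1·0 + 0·2 = 0
  col ε: 1·1 + 1·0 + 1·-1 + 0·2 = 0

y = (p0:0, p1:1, p2:1, p3:1, p4:0, p5:0)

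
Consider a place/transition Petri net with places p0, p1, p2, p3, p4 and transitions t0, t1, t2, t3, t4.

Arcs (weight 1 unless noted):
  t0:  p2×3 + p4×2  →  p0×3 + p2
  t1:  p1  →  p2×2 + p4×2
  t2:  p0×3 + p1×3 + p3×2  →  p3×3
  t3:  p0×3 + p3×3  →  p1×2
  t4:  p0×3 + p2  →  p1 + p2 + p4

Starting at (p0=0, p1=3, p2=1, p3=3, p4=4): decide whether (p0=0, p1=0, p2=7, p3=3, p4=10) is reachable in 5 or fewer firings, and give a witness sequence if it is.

step 1: fire t1:  (p0=0, p1=3, p2=1, p3=3, p4=4) → (p0=0, p1=2, p2=3, p3=3, p4=6)
step 2: fire t1:  (p0=0, p1=2, p2=3, p3=3, p4=6) → (p0=0, p1=1, p2=5, p3=3, p4=8)
step 3: fire t1:  (p0=0, p1=1, p2=5, p3=3, p4=8) → (p0=0, p1=0, p2=7, p3=3, p4=10)

YES — reachable via ⟨t1, t1, t1⟩ (3 firings)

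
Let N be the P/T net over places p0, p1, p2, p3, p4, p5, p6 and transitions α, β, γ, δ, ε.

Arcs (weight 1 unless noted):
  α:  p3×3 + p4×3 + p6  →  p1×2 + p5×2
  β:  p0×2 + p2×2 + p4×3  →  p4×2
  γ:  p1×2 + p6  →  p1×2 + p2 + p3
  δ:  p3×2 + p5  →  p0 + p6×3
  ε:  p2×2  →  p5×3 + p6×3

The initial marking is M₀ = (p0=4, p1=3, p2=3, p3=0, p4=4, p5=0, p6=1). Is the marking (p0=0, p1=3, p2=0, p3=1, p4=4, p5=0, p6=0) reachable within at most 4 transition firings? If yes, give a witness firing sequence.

NO — not reachable within 4 firings

depth 0: 1 marking
depth 1: 4 markings reached so far
depth 2: 6 markings reached so far
depth 3: 10 markings reached so far
depth 4: 14 markings reached so far
target is not among the 14 markings reachable within 4 steps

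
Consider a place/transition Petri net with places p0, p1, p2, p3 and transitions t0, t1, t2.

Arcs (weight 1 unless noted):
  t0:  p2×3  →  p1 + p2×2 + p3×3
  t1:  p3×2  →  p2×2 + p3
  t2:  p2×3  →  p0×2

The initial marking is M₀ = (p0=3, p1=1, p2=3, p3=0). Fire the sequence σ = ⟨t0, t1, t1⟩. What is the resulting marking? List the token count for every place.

(p0=3, p1=2, p2=6, p3=1)

step 1: fire t0:  (p0=3, p1=1, p2=3, p3=0) → (p0=3, p1=2, p2=2, p3=3)
step 2: fire t1:  (p0=3, p1=2, p2=2, p3=3) → (p0=3, p1=2, p2=4, p3=2)
step 3: fire t1:  (p0=3, p1=2, p2=4, p3=2) → (p0=3, p1=2, p2=6, p3=1)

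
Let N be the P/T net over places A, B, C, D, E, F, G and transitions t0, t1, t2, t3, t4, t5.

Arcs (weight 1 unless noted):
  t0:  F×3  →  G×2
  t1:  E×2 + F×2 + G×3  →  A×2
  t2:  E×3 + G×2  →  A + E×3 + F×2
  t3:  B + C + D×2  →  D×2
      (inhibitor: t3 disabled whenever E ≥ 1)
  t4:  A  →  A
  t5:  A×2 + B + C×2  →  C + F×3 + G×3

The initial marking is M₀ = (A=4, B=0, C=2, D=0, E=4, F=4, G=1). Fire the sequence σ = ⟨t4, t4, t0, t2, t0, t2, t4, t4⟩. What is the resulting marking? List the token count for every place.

step 1: fire t4:  (A=4, B=0, C=2, D=0, E=4, F=4, G=1) → (A=4, B=0, C=2, D=0, E=4, F=4, G=1)
step 2: fire t4:  (A=4, B=0, C=2, D=0, E=4, F=4, G=1) → (A=4, B=0, C=2, D=0, E=4, F=4, G=1)
step 3: fire t0:  (A=4, B=0, C=2, D=0, E=4, F=4, G=1) → (A=4, B=0, C=2, D=0, E=4, F=1, G=3)
step 4: fire t2:  (A=4, B=0, C=2, D=0, E=4, F=1, G=3) → (A=5, B=0, C=2, D=0, E=4, F=3, G=1)
step 5: fire t0:  (A=5, B=0, C=2, D=0, E=4, F=3, G=1) → (A=5, B=0, C=2, D=0, E=4, F=0, G=3)
step 6: fire t2:  (A=5, B=0, C=2, D=0, E=4, F=0, G=3) → (A=6, B=0, C=2, D=0, E=4, F=2, G=1)
step 7: fire t4:  (A=6, B=0, C=2, D=0, E=4, F=2, G=1) → (A=6, B=0, C=2, D=0, E=4, F=2, G=1)
step 8: fire t4:  (A=6, B=0, C=2, D=0, E=4, F=2, G=1) → (A=6, B=0, C=2, D=0, E=4, F=2, G=1)

(A=6, B=0, C=2, D=0, E=4, F=2, G=1)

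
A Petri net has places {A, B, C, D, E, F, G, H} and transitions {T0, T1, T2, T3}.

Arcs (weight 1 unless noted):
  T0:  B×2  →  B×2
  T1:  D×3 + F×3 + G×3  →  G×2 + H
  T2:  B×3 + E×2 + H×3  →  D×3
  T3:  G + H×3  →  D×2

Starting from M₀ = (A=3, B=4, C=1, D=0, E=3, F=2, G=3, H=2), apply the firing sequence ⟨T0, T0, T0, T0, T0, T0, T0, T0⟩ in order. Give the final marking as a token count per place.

step 1: fire T0:  (A=3, B=4, C=1, D=0, E=3, F=2, G=3, H=2) → (A=3, B=4, C=1, D=0, E=3, F=2, G=3, H=2)
step 2: fire T0:  (A=3, B=4, C=1, D=0, E=3, F=2, G=3, H=2) → (A=3, B=4, C=1, D=0, E=3, F=2, G=3, H=2)
step 3: fire T0:  (A=3, B=4, C=1, D=0, E=3, F=2, G=3, H=2) → (A=3, B=4, C=1, D=0, E=3, F=2, G=3, H=2)
step 4: fire T0:  (A=3, B=4, C=1, D=0, E=3, F=2, G=3, H=2) → (A=3, B=4, C=1, D=0, E=3, F=2, G=3, H=2)
step 5: fire T0:  (A=3, B=4, C=1, D=0, E=3, F=2, G=3, H=2) → (A=3, B=4, C=1, D=0, E=3, F=2, G=3, H=2)
step 6: fire T0:  (A=3, B=4, C=1, D=0, E=3, F=2, G=3, H=2) → (A=3, B=4, C=1, D=0, E=3, F=2, G=3, H=2)
step 7: fire T0:  (A=3, B=4, C=1, D=0, E=3, F=2, G=3, H=2) → (A=3, B=4, C=1, D=0, E=3, F=2, G=3, H=2)
step 8: fire T0:  (A=3, B=4, C=1, D=0, E=3, F=2, G=3, H=2) → (A=3, B=4, C=1, D=0, E=3, F=2, G=3, H=2)

(A=3, B=4, C=1, D=0, E=3, F=2, G=3, H=2)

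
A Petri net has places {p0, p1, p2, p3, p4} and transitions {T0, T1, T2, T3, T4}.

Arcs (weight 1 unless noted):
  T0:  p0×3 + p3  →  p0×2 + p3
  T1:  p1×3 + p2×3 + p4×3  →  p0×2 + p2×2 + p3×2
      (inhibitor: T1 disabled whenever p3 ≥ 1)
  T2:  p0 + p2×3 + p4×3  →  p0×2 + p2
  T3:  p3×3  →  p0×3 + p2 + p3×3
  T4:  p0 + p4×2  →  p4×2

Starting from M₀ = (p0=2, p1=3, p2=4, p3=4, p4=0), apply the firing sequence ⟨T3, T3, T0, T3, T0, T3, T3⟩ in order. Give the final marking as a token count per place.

(p0=15, p1=3, p2=9, p3=4, p4=0)

step 1: fire T3:  (p0=2, p1=3, p2=4, p3=4, p4=0) → (p0=5, p1=3, p2=5, p3=4, p4=0)
step 2: fire T3:  (p0=5, p1=3, p2=5, p3=4, p4=0) → (p0=8, p1=3, p2=6, p3=4, p4=0)
step 3: fire T0:  (p0=8, p1=3, p2=6, p3=4, p4=0) → (p0=7, p1=3, p2=6, p3=4, p4=0)
step 4: fire T3:  (p0=7, p1=3, p2=6, p3=4, p4=0) → (p0=10, p1=3, p2=7, p3=4, p4=0)
step 5: fire T0:  (p0=10, p1=3, p2=7, p3=4, p4=0) → (p0=9, p1=3, p2=7, p3=4, p4=0)
step 6: fire T3:  (p0=9, p1=3, p2=7, p3=4, p4=0) → (p0=12, p1=3, p2=8, p3=4, p4=0)
step 7: fire T3:  (p0=12, p1=3, p2=8, p3=4, p4=0) → (p0=15, p1=3, p2=9, p3=4, p4=0)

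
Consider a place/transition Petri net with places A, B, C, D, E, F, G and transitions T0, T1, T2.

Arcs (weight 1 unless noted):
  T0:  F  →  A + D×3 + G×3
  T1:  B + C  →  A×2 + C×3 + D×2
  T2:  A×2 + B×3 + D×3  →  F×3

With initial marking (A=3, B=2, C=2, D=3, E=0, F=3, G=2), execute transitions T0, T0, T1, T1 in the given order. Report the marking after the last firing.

(A=9, B=0, C=6, D=13, E=0, F=1, G=8)

step 1: fire T0:  (A=3, B=2, C=2, D=3, E=0, F=3, G=2) → (A=4, B=2, C=2, D=6, E=0, F=2, G=5)
step 2: fire T0:  (A=4, B=2, C=2, D=6, E=0, F=2, G=5) → (A=5, B=2, C=2, D=9, E=0, F=1, G=8)
step 3: fire T1:  (A=5, B=2, C=2, D=9, E=0, F=1, G=8) → (A=7, B=1, C=4, D=11, E=0, F=1, G=8)
step 4: fire T1:  (A=7, B=1, C=4, D=11, E=0, F=1, G=8) → (A=9, B=0, C=6, D=13, E=0, F=1, G=8)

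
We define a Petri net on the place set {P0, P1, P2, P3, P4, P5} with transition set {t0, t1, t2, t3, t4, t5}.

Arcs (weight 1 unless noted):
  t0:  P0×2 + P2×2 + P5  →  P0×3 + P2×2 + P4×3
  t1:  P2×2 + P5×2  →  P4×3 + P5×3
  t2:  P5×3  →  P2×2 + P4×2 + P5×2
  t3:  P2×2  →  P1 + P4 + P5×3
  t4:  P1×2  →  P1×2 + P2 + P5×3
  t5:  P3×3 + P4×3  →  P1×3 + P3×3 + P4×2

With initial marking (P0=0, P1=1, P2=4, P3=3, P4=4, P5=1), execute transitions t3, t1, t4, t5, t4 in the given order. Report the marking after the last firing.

step 1: fire t3:  (P0=0, P1=1, P2=4, P3=3, P4=4, P5=1) → (P0=0, P1=2, P2=2, P3=3, P4=5, P5=4)
step 2: fire t1:  (P0=0, P1=2, P2=2, P3=3, P4=5, P5=4) → (P0=0, P1=2, P2=0, P3=3, P4=8, P5=5)
step 3: fire t4:  (P0=0, P1=2, P2=0, P3=3, P4=8, P5=5) → (P0=0, P1=2, P2=1, P3=3, P4=8, P5=8)
step 4: fire t5:  (P0=0, P1=2, P2=1, P3=3, P4=8, P5=8) → (P0=0, P1=5, P2=1, P3=3, P4=7, P5=8)
step 5: fire t4:  (P0=0, P1=5, P2=1, P3=3, P4=7, P5=8) → (P0=0, P1=5, P2=2, P3=3, P4=7, P5=11)

(P0=0, P1=5, P2=2, P3=3, P4=7, P5=11)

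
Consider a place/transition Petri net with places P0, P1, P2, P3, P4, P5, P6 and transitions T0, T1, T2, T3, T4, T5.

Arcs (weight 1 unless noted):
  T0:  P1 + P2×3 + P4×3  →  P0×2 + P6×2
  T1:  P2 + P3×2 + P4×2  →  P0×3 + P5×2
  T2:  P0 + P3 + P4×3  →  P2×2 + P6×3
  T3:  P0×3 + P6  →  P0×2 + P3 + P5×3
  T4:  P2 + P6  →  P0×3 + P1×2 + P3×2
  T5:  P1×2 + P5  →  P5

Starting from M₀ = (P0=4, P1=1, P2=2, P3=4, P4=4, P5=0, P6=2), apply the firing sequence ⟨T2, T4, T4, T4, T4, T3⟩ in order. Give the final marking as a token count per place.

(P0=14, P1=9, P2=0, P3=12, P4=1, P5=3, P6=0)

step 1: fire T2:  (P0=4, P1=1, P2=2, P3=4, P4=4, P5=0, P6=2) → (P0=3, P1=1, P2=4, P3=3, P4=1, P5=0, P6=5)
step 2: fire T4:  (P0=3, P1=1, P2=4, P3=3, P4=1, P5=0, P6=5) → (P0=6, P1=3, P2=3, P3=5, P4=1, P5=0, P6=4)
step 3: fire T4:  (P0=6, P1=3, P2=3, P3=5, P4=1, P5=0, P6=4) → (P0=9, P1=5, P2=2, P3=7, P4=1, P5=0, P6=3)
step 4: fire T4:  (P0=9, P1=5, P2=2, P3=7, P4=1, P5=0, P6=3) → (P0=12, P1=7, P2=1, P3=9, P4=1, P5=0, P6=2)
step 5: fire T4:  (P0=12, P1=7, P2=1, P3=9, P4=1, P5=0, P6=2) → (P0=15, P1=9, P2=0, P3=11, P4=1, P5=0, P6=1)
step 6: fire T3:  (P0=15, P1=9, P2=0, P3=11, P4=1, P5=0, P6=1) → (P0=14, P1=9, P2=0, P3=12, P4=1, P5=3, P6=0)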